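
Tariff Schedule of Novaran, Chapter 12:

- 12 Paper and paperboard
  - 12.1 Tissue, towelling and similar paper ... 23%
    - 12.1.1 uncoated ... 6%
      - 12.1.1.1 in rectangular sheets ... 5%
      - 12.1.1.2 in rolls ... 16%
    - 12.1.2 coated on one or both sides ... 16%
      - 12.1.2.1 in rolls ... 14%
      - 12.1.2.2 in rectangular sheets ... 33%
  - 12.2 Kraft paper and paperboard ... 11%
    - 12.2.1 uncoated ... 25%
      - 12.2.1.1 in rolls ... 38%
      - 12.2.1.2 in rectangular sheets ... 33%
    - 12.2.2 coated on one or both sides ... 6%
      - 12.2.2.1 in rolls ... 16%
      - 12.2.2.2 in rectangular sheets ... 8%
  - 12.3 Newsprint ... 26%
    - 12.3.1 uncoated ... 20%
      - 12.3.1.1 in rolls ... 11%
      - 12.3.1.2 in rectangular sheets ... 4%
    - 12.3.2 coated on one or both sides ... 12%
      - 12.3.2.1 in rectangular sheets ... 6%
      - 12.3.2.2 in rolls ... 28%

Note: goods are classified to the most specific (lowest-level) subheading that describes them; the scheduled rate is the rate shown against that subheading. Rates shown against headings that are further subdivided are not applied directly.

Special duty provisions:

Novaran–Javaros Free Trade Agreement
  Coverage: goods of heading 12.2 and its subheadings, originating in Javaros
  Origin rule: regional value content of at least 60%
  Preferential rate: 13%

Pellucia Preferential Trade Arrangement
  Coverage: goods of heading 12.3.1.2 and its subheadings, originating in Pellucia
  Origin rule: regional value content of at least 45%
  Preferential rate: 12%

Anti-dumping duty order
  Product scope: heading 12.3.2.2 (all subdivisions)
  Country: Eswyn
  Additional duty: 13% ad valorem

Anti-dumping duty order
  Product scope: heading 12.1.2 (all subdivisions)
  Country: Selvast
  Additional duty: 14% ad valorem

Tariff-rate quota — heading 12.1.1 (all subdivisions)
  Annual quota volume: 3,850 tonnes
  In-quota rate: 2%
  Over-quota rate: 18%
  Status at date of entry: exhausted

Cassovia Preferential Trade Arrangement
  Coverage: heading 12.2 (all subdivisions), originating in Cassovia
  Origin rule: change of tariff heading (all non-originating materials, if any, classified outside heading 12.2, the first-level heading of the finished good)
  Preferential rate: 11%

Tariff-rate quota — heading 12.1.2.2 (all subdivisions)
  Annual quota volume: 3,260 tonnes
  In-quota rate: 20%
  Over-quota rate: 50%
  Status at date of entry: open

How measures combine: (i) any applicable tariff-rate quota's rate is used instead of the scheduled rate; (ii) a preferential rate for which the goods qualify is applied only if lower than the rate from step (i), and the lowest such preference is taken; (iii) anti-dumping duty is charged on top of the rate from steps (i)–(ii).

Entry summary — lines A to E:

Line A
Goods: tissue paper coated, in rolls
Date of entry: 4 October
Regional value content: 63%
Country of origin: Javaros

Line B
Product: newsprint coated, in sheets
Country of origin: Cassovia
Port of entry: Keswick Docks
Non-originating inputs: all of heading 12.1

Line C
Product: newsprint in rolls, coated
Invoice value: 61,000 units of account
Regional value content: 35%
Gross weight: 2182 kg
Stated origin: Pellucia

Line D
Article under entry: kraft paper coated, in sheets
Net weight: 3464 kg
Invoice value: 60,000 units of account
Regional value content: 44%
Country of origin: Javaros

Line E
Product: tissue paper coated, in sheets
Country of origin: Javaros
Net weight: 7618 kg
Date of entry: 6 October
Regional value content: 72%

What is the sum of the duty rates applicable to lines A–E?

Line A: tissue paper → 12.1; coated → 12.1.2; in rolls → 12.1.2.1. Scheduled 14%. Javaros agreement on 12.2: 12.1.2.1 not covered. → 14%.
Line B: newsprint → 12.3; coated → 12.3.2; in sheets → 12.3.2.1. Scheduled 6%. Cassovia agreement on 12.2: 12.3.2.1 not covered. → 6%.
Line C: newsprint → 12.3; coated → 12.3.2; in rolls → 12.3.2.2. Scheduled 28%. Pellucia agreement on 12.3.1.2: 12.3.2.2 not covered. → 28%.
Line D: kraft paper → 12.2; coated → 12.2.2; in sheets → 12.2.2.2. Scheduled 8%. Javaros agreement on 12.2: RVC < 60%. → 8%.
Line E: tissue paper → 12.1; coated → 12.1.2; in sheets → 12.1.2.2. Scheduled 33%. quota on 12.1.2.2 open → in-quota 20%; Javaros agreement on 12.2: 12.1.2.2 not covered. → 20%.
Sum: 14% + 6% + 28% + 8% + 20% = 76%.

76%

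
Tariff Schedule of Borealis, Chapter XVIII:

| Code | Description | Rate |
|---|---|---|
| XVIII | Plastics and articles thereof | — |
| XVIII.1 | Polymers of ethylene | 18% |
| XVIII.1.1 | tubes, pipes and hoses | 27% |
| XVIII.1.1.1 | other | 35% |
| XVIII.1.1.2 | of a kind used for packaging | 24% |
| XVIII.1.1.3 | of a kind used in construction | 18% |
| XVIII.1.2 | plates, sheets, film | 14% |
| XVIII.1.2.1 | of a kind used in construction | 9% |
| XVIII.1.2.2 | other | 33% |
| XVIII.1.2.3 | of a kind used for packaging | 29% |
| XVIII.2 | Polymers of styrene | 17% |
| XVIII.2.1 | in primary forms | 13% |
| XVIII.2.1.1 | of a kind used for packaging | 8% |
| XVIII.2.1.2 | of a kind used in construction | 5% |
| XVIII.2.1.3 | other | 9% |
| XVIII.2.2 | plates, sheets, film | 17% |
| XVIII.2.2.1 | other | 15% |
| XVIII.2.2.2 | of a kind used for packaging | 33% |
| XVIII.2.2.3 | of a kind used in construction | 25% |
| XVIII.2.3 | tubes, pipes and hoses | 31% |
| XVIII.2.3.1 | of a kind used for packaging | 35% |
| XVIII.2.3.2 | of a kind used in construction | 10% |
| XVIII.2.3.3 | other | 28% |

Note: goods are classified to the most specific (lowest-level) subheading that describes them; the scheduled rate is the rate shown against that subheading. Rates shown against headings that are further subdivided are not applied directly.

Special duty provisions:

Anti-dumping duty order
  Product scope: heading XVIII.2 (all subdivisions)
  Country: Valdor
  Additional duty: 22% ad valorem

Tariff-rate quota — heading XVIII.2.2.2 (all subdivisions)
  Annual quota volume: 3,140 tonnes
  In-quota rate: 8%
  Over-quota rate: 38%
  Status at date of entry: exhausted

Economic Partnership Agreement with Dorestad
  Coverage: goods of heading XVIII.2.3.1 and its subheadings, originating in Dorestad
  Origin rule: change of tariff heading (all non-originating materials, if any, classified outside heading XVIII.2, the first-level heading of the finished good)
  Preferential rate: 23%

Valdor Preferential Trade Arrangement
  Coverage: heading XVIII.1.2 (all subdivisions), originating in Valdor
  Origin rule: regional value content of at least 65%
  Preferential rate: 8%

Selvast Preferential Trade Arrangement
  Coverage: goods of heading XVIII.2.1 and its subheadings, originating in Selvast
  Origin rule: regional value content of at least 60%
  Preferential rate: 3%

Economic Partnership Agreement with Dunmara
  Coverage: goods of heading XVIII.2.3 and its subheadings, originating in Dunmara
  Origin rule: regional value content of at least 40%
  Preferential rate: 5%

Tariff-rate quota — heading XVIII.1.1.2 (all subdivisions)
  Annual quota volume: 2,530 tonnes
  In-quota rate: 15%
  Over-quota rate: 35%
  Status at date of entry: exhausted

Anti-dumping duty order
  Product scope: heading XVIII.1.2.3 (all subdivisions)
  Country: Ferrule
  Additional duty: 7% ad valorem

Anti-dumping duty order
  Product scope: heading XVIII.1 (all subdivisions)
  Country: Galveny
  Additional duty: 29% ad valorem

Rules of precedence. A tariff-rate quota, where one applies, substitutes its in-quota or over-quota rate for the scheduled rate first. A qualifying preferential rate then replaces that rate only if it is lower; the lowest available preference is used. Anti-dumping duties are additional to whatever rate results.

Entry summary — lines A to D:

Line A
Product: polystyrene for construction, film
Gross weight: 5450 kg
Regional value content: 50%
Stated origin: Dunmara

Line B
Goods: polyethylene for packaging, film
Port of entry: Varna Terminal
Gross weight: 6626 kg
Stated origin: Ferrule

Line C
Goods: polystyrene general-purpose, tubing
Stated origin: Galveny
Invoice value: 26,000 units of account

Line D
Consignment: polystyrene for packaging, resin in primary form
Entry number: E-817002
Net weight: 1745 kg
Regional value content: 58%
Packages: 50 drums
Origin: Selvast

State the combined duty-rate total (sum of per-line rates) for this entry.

Line A: polystyrene → XVIII.2; film → XVIII.2.2; for construction → XVIII.2.2.3. Scheduled 25%. Dunmara agreement on XVIII.2.3: XVIII.2.2.3 not covered. → 25%.
Line B: polyethylene → XVIII.1; film → XVIII.1.2; for packaging → XVIII.1.2.3. Scheduled 29%. anti-dumping (Ferrule, XVIII.1.2.3): +7%; total 29% + 7% = 36%. → 36%.
Line C: polystyrene → XVIII.2; tubing → XVIII.2.3; general-purpose → XVIII.2.3.3. Scheduled 28%. No special measure applies. → 28%.
Line D: polystyrene → XVIII.2; resin in primary form → XVIII.2.1; for packaging → XVIII.2.1.1. Scheduled 8%. Selvast agreement on XVIII.2.1: RVC < 60%. → 8%.
Sum: 25% + 36% + 28% + 8% = 97%.

97%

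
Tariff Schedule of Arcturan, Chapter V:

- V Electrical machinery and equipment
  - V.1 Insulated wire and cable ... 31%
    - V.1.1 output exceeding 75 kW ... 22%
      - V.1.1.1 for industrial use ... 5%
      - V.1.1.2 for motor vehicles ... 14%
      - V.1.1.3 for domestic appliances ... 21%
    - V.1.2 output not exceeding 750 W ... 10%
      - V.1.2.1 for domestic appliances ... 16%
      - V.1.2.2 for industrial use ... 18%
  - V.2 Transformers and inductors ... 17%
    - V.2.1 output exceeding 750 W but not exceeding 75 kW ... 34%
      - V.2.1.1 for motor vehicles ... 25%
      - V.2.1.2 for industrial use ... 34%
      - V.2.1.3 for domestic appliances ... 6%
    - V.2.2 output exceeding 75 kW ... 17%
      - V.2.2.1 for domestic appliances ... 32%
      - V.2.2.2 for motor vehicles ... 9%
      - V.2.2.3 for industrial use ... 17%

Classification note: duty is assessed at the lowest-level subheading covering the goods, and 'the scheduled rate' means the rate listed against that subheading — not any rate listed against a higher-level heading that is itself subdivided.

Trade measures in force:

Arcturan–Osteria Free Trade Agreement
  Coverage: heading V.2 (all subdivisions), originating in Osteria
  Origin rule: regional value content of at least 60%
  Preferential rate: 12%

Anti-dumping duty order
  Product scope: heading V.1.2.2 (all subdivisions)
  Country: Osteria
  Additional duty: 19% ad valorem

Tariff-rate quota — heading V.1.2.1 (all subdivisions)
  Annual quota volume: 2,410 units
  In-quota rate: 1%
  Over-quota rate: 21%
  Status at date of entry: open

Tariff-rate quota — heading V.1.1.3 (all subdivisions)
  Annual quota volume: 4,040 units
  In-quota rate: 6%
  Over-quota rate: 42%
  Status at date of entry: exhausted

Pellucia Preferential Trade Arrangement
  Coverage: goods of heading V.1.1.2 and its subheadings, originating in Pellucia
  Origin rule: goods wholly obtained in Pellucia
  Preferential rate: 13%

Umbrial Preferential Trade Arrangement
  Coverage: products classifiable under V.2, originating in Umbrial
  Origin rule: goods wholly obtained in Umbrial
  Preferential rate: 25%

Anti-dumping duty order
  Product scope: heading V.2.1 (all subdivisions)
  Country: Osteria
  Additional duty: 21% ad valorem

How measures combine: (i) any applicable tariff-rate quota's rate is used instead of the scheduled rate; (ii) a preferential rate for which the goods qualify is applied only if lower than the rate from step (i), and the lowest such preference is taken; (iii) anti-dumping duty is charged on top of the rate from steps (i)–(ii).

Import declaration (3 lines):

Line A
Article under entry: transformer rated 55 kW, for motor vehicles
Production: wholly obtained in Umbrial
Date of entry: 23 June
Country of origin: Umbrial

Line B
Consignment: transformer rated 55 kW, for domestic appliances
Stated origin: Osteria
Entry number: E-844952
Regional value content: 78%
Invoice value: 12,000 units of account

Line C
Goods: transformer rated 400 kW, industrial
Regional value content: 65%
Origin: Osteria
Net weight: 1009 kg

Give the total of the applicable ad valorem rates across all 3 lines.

Line A: transformer → V.2; rated 55 kW → V.2.1; for motor vehicles → V.2.1.1. Scheduled 25%. Umbrial agreement on V.2: wholly obtained → 25% available; preference 25% not lower than 25% → no reduction. → 25%.
Line B: transformer → V.2; rated 55 kW → V.2.1; for domestic appliances → V.2.1.3. Scheduled 6%. Osteria agreement on V.2: RVC ≥ 60% → 12% available; preference 12% not lower than 6% → no reduction; anti-dumping (Osteria, V.2.1): +21%; total 6% + 21% = 27%. → 27%.
Line C: transformer → V.2; rated 400 kW → V.2.2; industrial → V.2.2.3. Scheduled 17%. Osteria agreement on V.2: RVC ≥ 60% → 12% available; preferential 12%. → 12%.
Sum: 25% + 27% + 12% = 64%.

64%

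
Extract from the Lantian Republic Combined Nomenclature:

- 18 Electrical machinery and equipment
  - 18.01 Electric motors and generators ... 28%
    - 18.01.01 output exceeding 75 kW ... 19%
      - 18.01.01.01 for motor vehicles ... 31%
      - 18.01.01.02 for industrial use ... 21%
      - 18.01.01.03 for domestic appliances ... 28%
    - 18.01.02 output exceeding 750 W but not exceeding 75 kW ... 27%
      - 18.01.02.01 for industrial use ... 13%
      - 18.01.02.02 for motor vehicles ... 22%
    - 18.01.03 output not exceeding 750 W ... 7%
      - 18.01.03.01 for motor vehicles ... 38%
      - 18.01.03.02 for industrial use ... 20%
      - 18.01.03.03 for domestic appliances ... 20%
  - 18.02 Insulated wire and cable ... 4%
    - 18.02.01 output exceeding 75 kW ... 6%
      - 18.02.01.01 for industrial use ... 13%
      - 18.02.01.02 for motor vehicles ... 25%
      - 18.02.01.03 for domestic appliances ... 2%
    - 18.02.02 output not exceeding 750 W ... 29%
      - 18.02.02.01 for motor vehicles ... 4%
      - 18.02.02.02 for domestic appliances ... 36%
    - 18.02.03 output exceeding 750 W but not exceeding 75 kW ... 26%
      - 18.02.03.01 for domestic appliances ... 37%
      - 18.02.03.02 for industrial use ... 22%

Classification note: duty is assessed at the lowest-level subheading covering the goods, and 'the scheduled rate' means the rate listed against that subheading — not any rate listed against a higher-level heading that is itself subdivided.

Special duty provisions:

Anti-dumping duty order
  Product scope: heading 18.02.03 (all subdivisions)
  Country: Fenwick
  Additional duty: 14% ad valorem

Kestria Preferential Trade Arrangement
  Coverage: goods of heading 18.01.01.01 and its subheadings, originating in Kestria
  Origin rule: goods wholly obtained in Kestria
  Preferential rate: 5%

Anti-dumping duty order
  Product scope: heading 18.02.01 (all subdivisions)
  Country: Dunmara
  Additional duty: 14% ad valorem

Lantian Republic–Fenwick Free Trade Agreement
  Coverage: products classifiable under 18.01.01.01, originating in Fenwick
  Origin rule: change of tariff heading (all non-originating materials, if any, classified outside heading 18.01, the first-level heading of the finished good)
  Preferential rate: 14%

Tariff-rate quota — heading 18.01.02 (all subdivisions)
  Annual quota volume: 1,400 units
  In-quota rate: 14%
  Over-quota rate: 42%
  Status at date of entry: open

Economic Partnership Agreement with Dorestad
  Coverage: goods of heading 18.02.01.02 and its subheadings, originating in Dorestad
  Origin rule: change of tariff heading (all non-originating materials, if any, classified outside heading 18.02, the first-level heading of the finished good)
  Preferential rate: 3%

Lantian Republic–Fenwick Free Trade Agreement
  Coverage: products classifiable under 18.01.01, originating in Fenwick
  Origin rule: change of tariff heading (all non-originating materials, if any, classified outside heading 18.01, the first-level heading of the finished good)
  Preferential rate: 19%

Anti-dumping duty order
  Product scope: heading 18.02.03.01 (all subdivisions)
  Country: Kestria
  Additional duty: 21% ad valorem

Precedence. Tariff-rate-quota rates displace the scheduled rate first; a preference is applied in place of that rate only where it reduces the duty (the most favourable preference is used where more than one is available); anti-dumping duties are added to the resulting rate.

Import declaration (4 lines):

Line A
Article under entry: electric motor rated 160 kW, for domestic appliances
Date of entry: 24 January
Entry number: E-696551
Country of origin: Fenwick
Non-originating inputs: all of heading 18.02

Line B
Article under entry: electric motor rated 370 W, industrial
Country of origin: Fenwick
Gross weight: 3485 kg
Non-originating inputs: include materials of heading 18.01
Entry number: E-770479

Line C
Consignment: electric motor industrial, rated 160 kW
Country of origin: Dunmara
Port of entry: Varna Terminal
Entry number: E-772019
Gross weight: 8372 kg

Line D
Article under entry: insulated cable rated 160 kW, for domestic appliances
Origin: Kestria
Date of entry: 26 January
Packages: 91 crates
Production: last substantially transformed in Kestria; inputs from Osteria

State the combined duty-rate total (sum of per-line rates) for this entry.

Line A: electric motor → 18.01; rated 160 kW → 18.01.01; for domestic appliances → 18.01.01.03. Scheduled 28%. Fenwick agreement on 18.01.01.01: 18.01.01.03 not covered; Fenwick agreement on 18.01.01: CTH met → 19% available; preferential 19%. → 19%.
Line B: electric motor → 18.01; rated 370 W → 18.01.03; industrial → 18.01.03.02. Scheduled 20%. Fenwick agreement on 18.01.01.01: 18.01.03.02 not covered; Fenwick agreement on 18.01.01: 18.01.03.02 not covered. → 20%.
Line C: electric motor → 18.01; rated 160 kW → 18.01.01; industrial → 18.01.01.02. Scheduled 21%. No special measure applies. → 21%.
Line D: insulated cable → 18.02; rated 160 kW → 18.02.01; for domestic appliances → 18.02.01.03. Scheduled 2%. Kestria agreement on 18.01.01.01: 18.02.01.03 not covered. → 2%.
Sum: 19% + 20% + 21% + 2% = 62%.

62%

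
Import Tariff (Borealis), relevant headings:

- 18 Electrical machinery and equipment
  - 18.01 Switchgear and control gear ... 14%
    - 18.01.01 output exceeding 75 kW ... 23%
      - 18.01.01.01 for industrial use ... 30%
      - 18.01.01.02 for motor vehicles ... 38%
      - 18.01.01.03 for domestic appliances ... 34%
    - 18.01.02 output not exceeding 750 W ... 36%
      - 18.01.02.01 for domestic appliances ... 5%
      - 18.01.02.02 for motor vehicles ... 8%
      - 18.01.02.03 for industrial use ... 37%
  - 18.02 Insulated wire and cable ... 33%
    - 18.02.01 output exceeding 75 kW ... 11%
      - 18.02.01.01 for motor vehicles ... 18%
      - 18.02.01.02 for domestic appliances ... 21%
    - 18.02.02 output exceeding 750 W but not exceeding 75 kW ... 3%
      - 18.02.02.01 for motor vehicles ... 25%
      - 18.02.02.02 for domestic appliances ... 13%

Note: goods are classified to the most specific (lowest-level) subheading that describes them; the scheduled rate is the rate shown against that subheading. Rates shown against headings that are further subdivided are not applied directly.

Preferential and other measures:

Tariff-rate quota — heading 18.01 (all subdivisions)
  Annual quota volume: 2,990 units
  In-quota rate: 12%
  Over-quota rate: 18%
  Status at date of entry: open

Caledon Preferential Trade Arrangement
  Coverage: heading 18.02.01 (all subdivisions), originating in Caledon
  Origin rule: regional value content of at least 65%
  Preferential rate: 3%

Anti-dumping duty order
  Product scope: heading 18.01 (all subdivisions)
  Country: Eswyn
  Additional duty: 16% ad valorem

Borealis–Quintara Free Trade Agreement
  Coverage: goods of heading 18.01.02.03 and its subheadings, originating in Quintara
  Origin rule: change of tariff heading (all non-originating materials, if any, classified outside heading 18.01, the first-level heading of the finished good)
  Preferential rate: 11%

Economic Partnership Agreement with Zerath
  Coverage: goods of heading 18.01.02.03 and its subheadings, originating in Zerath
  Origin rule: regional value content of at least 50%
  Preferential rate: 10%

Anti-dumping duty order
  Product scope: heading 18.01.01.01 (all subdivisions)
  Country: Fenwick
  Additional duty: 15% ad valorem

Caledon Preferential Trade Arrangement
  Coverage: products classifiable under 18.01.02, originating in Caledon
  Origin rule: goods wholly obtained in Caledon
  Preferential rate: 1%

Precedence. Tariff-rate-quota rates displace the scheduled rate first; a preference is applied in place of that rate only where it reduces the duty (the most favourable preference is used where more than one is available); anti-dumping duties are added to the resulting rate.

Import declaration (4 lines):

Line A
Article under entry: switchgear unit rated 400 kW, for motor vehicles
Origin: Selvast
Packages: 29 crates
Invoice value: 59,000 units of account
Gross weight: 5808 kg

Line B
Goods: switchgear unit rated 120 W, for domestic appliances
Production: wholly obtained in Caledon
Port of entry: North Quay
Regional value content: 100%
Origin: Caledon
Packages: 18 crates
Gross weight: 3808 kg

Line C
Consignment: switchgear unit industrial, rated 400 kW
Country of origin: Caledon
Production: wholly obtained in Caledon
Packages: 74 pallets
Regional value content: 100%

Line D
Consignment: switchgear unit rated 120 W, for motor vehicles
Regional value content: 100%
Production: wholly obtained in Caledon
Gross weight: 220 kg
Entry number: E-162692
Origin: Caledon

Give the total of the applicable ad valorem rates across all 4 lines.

Line A: switchgear unit → 18.01; rated 400 kW → 18.01.01; for motor vehicles → 18.01.01.02. Scheduled 38%. quota on 18.01 open → in-quota 12%. → 12%.
Line B: switchgear unit → 18.01; rated 120 W → 18.01.02; for domestic appliances → 18.01.02.01. Scheduled 5%. quota on 18.01 open → in-quota 12%; Caledon agreement on 18.02.01: 18.01.02.01 not covered; Caledon agreement on 18.01.02: wholly obtained → 1% available; preferential 1%. → 1%.
Line C: switchgear unit → 18.01; rated 400 kW → 18.01.01; industrial → 18.01.01.01. Scheduled 30%. quota on 18.01 open → in-quota 12%; Caledon agreement on 18.02.01: 18.01.01.01 not covered; Caledon agreement on 18.01.02: 18.01.01.01 not covered. → 12%.
Line D: switchgear unit → 18.01; rated 120 W → 18.01.02; for motor vehicles → 18.01.02.02. Scheduled 8%. quota on 18.01 open → in-quota 12%; Caledon agreement on 18.02.01: 18.01.02.02 not covered; Caledon agreement on 18.01.02: wholly obtained → 1% available; preferential 1%. → 1%.
Sum: 12% + 1% + 12% + 1% = 26%.

26%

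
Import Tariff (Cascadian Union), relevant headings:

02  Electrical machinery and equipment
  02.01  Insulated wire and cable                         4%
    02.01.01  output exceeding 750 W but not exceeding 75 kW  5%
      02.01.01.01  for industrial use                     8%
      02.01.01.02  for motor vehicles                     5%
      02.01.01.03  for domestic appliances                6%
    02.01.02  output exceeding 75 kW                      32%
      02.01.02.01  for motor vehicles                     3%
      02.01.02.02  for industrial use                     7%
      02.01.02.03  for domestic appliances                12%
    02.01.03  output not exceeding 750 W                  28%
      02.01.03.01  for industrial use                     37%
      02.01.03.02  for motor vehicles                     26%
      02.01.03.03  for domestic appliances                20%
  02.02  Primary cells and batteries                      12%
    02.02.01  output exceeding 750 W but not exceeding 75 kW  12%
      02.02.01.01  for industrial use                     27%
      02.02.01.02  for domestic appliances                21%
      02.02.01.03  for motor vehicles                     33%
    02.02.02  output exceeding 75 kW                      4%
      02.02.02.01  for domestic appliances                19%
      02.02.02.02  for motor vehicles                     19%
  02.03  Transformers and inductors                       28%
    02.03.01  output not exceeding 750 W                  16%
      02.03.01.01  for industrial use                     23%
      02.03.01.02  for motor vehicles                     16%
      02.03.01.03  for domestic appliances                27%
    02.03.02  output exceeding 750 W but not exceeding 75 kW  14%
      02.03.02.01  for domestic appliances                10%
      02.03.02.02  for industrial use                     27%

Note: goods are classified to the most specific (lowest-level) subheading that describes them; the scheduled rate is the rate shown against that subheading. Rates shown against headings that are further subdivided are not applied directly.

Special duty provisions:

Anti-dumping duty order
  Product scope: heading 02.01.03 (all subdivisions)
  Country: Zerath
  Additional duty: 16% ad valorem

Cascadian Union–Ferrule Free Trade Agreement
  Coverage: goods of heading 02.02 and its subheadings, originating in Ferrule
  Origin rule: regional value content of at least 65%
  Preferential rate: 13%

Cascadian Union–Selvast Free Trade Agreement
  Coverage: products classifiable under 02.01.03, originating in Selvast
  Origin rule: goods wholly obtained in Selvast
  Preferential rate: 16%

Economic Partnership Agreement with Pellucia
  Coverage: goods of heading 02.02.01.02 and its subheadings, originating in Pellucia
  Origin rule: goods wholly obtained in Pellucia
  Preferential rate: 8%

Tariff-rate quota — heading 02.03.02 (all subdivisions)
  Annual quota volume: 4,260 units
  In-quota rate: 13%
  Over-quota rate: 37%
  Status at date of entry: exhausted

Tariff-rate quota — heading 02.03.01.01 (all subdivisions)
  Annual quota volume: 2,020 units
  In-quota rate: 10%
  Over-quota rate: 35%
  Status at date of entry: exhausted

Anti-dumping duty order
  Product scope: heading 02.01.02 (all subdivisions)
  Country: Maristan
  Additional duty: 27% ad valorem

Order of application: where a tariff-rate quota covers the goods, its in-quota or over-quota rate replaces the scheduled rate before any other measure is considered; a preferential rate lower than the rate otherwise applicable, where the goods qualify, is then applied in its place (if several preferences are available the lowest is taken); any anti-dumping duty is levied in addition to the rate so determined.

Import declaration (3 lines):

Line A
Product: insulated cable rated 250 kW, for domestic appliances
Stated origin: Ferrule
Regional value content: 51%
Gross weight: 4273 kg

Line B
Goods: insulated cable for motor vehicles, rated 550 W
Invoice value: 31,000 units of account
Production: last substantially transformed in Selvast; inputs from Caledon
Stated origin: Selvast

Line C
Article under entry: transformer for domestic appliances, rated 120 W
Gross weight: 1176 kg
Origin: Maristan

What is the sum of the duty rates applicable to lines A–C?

65%

Line A: insulated cable → 02.01; rated 250 kW → 02.01.02; for domestic appliances → 02.01.02.03. Scheduled 12%. Ferrule agreement on 02.02: 02.01.02.03 not covered. → 12%.
Line B: insulated cable → 02.01; rated 550 W → 02.01.03; for motor vehicles → 02.01.03.02. Scheduled 26%. Selvast agreement on 02.01.03: not wholly obtained. → 26%.
Line C: transformer → 02.03; rated 120 W → 02.03.01; for domestic appliances → 02.03.01.03. Scheduled 27%. No special measure applies. → 27%.
Sum: 12% + 26% + 27% = 65%.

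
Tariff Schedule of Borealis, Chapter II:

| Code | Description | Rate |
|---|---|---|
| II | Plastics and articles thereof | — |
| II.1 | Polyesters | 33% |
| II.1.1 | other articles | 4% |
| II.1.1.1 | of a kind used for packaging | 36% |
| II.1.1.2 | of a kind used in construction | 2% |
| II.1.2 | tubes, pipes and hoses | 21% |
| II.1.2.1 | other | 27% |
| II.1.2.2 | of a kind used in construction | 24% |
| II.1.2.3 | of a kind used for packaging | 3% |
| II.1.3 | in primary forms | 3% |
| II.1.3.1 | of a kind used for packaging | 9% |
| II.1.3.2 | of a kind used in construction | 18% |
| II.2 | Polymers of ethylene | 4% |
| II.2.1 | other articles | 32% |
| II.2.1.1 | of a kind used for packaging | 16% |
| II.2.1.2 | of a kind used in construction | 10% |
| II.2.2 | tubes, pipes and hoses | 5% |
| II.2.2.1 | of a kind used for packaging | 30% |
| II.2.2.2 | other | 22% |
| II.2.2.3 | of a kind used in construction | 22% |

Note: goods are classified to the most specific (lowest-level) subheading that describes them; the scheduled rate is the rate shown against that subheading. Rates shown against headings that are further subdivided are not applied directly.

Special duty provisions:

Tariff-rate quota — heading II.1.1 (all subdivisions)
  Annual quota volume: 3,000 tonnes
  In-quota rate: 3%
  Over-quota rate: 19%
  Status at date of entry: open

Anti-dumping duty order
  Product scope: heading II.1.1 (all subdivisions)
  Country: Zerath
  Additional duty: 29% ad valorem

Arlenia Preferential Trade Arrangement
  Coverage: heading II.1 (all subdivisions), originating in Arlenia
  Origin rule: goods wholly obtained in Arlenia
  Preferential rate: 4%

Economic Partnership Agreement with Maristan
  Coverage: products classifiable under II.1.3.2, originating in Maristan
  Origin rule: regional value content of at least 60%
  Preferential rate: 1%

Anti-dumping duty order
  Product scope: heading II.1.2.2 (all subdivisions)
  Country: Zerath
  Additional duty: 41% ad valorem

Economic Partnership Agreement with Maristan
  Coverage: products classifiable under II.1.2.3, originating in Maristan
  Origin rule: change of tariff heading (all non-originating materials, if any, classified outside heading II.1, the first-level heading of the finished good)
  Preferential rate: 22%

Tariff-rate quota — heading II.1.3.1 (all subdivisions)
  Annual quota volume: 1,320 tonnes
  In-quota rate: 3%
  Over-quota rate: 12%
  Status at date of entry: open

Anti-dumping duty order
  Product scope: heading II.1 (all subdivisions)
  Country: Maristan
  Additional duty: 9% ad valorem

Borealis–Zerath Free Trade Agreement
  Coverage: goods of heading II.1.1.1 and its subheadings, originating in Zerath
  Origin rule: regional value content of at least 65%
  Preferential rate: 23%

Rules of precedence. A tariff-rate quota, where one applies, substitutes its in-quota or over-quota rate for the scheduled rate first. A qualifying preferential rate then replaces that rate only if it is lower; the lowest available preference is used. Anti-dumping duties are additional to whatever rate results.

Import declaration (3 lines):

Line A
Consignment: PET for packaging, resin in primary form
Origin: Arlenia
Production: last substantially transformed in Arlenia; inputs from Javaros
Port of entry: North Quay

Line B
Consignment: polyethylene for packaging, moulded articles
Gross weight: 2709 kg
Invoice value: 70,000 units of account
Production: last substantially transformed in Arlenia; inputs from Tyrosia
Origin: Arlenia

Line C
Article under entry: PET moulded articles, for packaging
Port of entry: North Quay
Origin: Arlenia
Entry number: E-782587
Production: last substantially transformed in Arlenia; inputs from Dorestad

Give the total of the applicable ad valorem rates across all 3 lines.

22%

Line A: PET → II.1; resin in primary form → II.1.3; for packaging → II.1.3.1. Scheduled 9%. quota on II.1.3.1 open → in-quota 3%; Arlenia agreement on II.1: not wholly obtained. → 3%.
Line B: polyethylene → II.2; moulded articles → II.2.1; for packaging → II.2.1.1. Scheduled 16%. Arlenia agreement on II.1: II.2.1.1 not covered. → 16%.
Line C: PET → II.1; moulded articles → II.1.1; for packaging → II.1.1.1. Scheduled 36%. quota on II.1.1 open → in-quota 3%; Arlenia agreement on II.1: not wholly obtained. → 3%.
Sum: 3% + 16% + 3% = 22%.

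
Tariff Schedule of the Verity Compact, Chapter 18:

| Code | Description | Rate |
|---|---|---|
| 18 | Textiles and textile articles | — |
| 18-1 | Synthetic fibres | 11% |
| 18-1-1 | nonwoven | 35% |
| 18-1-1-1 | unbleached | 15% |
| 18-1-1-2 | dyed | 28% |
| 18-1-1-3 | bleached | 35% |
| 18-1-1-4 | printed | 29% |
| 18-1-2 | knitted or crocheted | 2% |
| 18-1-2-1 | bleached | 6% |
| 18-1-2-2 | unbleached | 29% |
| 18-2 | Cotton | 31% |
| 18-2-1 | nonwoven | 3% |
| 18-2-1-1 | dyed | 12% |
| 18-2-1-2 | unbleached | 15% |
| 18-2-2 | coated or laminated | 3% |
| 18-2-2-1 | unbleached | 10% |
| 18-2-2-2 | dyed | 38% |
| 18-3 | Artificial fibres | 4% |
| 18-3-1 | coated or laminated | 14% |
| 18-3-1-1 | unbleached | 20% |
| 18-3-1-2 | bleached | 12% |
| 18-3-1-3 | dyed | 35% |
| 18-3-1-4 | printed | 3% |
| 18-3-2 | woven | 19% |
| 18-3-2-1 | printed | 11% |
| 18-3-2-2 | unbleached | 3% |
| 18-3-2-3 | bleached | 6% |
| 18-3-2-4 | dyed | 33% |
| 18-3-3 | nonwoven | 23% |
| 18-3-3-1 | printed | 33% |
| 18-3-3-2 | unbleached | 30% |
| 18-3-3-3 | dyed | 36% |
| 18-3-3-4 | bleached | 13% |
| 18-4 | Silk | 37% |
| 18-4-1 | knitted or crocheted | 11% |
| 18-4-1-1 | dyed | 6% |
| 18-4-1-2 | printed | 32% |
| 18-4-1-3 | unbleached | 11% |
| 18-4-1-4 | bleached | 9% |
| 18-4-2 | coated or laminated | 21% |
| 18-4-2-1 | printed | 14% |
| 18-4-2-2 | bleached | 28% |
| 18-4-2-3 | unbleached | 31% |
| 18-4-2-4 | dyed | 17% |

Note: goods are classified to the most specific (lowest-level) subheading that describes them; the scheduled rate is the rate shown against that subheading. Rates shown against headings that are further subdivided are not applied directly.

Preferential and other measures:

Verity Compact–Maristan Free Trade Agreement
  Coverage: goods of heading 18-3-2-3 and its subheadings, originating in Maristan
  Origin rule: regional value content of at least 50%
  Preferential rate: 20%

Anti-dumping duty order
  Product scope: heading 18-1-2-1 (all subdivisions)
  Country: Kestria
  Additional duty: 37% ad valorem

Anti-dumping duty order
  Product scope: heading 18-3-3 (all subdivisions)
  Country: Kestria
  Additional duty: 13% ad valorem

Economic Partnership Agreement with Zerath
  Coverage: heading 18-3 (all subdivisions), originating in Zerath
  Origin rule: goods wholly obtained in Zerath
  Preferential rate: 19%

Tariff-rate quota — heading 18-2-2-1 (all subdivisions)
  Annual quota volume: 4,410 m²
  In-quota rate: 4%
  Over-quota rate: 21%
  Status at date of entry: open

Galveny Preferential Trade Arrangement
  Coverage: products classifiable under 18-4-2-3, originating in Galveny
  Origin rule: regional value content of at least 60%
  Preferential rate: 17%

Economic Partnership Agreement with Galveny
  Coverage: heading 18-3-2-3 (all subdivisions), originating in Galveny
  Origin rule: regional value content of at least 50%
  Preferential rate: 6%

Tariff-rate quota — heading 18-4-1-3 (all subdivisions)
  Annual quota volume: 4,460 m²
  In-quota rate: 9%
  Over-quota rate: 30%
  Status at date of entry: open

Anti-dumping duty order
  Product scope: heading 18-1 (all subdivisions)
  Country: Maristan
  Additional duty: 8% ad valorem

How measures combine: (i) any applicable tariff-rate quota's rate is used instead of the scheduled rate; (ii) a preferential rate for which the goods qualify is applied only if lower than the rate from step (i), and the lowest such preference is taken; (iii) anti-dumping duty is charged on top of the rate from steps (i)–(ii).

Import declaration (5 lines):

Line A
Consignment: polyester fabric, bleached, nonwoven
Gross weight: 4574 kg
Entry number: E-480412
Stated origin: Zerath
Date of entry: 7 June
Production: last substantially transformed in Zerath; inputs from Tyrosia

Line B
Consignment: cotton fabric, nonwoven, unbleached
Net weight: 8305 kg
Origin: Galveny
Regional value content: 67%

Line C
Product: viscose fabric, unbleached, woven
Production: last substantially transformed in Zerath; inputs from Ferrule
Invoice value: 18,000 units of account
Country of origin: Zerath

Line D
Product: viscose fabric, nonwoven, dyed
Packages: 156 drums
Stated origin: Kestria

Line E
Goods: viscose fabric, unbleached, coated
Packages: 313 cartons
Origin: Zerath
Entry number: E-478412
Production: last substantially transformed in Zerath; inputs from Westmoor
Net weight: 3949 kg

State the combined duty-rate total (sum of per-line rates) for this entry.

122%

Line A: polyester → 18-1; nonwoven → 18-1-1; bleached → 18-1-1-3. Scheduled 35%. Zerath agreement on 18-3: 18-1-1-3 not covered. → 35%.
Line B: cotton → 18-2; nonwoven → 18-2-1; unbleached → 18-2-1-2. Scheduled 15%. Galveny agreement on 18-4-2-3: 18-2-1-2 not covered; Galveny agreement on 18-3-2-3: 18-2-1-2 not covered. → 15%.
Line C: viscose → 18-3; woven → 18-3-2; unbleached → 18-3-2-2. Scheduled 3%. Zerath agreement on 18-3: not wholly obtained. → 3%.
Line D: viscose → 18-3; nonwoven → 18-3-3; dyed → 18-3-3-3. Scheduled 36%. anti-dumping (Kestria, 18-3-3): +13%; total 36% + 13% = 49%. → 49%.
Line E: viscose → 18-3; coated → 18-3-1; unbleached → 18-3-1-1. Scheduled 20%. Zerath agreement on 18-3: not wholly obtained. → 20%.
Sum: 35% + 15% + 3% + 49% + 20% = 122%.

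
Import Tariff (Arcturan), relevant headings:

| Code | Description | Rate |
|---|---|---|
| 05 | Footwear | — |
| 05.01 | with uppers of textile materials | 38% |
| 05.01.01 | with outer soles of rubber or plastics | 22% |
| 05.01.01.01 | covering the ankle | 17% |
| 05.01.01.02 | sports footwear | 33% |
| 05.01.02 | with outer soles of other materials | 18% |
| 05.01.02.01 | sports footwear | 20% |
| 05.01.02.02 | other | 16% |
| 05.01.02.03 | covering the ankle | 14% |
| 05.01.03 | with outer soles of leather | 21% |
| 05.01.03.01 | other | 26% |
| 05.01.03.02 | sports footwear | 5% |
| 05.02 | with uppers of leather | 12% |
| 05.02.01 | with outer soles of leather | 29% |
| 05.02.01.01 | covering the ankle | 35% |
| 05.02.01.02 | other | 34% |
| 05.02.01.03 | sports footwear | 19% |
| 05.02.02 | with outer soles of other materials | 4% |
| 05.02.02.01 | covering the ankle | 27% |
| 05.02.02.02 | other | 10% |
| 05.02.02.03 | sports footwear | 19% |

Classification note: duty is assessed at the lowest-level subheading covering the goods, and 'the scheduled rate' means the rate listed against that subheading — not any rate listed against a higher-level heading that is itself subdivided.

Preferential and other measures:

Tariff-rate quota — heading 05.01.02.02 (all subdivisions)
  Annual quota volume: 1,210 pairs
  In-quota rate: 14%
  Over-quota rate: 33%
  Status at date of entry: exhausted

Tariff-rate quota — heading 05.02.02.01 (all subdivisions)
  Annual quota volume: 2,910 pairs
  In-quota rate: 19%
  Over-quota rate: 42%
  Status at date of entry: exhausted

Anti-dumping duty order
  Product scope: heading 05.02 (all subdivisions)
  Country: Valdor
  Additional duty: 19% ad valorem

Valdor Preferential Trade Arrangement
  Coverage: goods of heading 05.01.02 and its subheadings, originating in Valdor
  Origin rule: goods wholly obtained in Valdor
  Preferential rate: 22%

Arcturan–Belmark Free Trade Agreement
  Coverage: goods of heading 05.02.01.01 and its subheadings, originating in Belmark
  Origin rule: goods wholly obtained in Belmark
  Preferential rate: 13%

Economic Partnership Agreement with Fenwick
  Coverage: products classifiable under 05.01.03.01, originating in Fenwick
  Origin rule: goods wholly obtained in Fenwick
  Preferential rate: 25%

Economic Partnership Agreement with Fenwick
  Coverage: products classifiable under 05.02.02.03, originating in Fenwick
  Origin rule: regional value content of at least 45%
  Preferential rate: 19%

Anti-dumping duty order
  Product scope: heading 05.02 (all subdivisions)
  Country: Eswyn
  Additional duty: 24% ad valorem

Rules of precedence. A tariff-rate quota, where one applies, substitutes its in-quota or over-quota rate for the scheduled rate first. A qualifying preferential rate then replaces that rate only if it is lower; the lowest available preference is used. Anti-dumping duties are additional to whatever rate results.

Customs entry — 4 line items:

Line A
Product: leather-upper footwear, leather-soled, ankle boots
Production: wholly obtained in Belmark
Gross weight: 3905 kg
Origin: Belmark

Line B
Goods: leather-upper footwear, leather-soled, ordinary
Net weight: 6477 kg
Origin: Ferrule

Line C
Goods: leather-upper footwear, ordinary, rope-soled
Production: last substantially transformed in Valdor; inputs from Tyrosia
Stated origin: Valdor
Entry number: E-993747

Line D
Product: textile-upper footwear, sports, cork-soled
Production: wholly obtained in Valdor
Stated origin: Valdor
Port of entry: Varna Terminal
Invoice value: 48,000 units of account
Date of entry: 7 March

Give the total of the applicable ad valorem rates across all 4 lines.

96%

Line A: leather-upper → 05.02; leather-soled → 05.02.01; ankle boots → 05.02.01.01. Scheduled 35%. Belmark agreement on 05.02.01.01: wholly obtained → 13% available; preferential 13%. → 13%.
Line B: leather-upper → 05.02; leather-soled → 05.02.01; ordinary → 05.02.01.02. Scheduled 34%. No special measure applies. → 34%.
Line C: leather-upper → 05.02; rope-soled → 05.02.02; ordinary → 05.02.02.02. Scheduled 10%. Valdor agreement on 05.01.02: 05.02.02.02 not covered; anti-dumping (Valdor, 05.02): +19%; total 10% + 19% = 29%. → 29%.
Line D: textile-upper → 05.01; cork-soled → 05.01.02; sports → 05.01.02.01. Scheduled 20%. Valdor agreement on 05.01.02: wholly obtained → 22% available; preference 22% not lower than 20% → no reduction. → 20%.
Sum: 13% + 34% + 29% + 20% = 96%.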